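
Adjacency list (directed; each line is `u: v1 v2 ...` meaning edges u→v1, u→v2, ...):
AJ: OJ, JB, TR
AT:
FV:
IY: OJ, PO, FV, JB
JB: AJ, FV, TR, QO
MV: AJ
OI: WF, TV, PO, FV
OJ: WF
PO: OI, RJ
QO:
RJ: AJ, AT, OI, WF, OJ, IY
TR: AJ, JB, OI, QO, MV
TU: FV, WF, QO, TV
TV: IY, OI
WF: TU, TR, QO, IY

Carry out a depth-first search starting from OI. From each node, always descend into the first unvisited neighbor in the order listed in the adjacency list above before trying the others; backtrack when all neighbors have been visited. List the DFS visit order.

Visit OI
OI → WF
WF → TU
TU → FV
TU → QO
TU → TV
TV → IY
IY → OJ
IY → PO
PO → RJ
RJ → AJ
AJ → JB
JB → TR
TR → MV
RJ → AT

OI, WF, TU, FV, QO, TV, IY, OJ, PO, RJ, AJ, JB, TR, MV, AT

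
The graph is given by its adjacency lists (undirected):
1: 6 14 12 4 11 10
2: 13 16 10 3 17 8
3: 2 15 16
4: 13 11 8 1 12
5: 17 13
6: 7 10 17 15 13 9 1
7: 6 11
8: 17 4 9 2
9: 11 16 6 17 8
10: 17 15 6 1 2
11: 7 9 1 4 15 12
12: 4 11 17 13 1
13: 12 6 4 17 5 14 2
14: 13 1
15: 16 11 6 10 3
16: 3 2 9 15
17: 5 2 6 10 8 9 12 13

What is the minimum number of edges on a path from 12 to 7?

Level 0: 12
Level 1: 1, 4, 11, 13, 17
Level 2: 2, 5, 6, 7, 8, 9, 10, 14, 15
Level 3: 3, 16
7 first appears at level 2.

2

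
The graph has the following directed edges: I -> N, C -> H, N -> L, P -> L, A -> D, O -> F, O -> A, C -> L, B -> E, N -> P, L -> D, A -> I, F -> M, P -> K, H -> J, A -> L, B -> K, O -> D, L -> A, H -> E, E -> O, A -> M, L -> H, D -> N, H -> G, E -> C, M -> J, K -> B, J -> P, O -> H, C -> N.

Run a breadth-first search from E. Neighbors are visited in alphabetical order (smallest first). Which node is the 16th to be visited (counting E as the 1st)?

Visit E; enqueue C, O → queue [C, O]
Visit C; enqueue H, L, N → queue [O, H, L, N]
Visit O; enqueue A, D, F → queue [H, L, N, A, D, F]
Visit H; enqueue G, J → queue [L, N, A, D, F, G, J]
Visit L → queue [N, A, D, F, G, J]
Visit N; enqueue P → queue [A, D, F, G, J, P]
Visit A; enqueue I, M → queue [D, F, G, J, P, I, M]
Visit D → queue [F, G, J, P, I, M]
Visit F → queue [G, J, P, I, M]
Visit G → queue [J, P, I, M]
Visit J → queue [P, I, M]
Visit P; enqueue K → queue [I, M, K]
Visit I → queue [M, K]
Visit M → queue [K]
Visit K; enqueue B → queue [B]
Visit B → queue []

Visit order: E, C, O, H, L, N, A, D, F, G, J, P, I, M, K, B

B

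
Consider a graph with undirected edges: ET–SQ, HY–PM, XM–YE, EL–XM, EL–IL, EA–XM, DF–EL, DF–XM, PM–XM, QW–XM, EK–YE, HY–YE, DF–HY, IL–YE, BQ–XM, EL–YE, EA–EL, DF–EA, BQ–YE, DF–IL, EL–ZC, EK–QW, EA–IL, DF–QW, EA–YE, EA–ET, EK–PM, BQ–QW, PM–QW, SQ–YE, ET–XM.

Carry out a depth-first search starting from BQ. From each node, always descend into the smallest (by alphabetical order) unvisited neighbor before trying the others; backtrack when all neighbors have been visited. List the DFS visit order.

Visit BQ
BQ → QW
QW → DF
DF → EA
EA → EL
EL → IL
IL → YE
YE → EK
EK → PM
PM → HY
PM → XM
XM → ET
ET → SQ
EL → ZC

BQ QW DF EA EL IL YE EK PM HY XM ET SQ ZC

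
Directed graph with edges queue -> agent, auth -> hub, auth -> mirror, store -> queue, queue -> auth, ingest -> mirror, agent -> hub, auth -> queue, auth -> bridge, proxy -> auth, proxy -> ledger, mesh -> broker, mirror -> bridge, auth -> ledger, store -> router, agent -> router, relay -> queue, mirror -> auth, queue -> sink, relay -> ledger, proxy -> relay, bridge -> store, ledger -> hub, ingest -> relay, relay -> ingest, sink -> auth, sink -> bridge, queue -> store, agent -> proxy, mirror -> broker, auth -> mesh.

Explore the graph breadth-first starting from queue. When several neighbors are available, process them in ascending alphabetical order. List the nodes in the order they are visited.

queue, agent, auth, sink, store, hub, proxy, router, bridge, ledger, mesh, mirror, relay, broker, ingest

Visit queue; enqueue agent, auth, sink, store → queue [agent, auth, sink, store]
Visit agent; enqueue hub, proxy, router → queue [auth, sink, store, hub, proxy, router]
Visit auth; enqueue bridge, ledger, mesh, mirror → queue [sink, store, hub, proxy, router, bridge, ledger, mesh, mirror]
Visit sink → queue [store, hub, proxy, router, bridge, ledger, mesh, mirror]
Visit store → queue [hub, proxy, router, bridge, ledger, mesh, mirror]
Visit hub → queue [proxy, router, bridge, ledger, mesh, mirror]
Visit proxy; enqueue relay → queue [router, bridge, ledger, mesh, mirror, relay]
Visit router → queue [bridge, ledger, mesh, mirror, relay]
Visit bridge → queue [ledger, mesh, mirror, relay]
Visit ledger → queue [mesh, mirror, relay]
Visit mesh; enqueue broker → queue [mirror, relay, broker]
Visit mirror → queue [relay, broker]
Visit relay; enqueue ingest → queue [broker, ingest]
Visit broker → queue [ingest]
Visit ingest → queue []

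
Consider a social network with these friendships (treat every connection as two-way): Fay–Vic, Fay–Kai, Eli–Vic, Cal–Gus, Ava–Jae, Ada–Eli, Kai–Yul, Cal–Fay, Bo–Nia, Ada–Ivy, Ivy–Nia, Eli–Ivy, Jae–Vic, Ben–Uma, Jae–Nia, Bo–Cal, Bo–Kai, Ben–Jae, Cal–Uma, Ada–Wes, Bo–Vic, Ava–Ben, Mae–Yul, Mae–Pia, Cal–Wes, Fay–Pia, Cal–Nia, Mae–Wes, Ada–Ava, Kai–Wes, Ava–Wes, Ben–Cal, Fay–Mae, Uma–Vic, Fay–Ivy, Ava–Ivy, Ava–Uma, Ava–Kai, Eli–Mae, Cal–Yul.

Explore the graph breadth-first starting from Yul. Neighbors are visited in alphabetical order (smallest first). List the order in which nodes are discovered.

Yul, Cal, Kai, Mae, Ben, Bo, Fay, Gus, Nia, Uma, Wes, Ava, Eli, Pia, Jae, Vic, Ivy, Ada

Visit Yul; enqueue Cal, Kai, Mae → queue [Cal, Kai, Mae]
Visit Cal; enqueue Ben, Bo, Fay, Gus, Nia, Uma, Wes → queue [Kai, Mae, Ben, Bo, Fay, Gus, Nia, Uma, Wes]
Visit Kai; enqueue Ava → queue [Mae, Ben, Bo, Fay, Gus, Nia, Uma, Wes, Ava]
Visit Mae; enqueue Eli, Pia → queue [Ben, Bo, Fay, Gus, Nia, Uma, Wes, Ava, Eli, Pia]
Visit Ben; enqueue Jae → queue [Bo, Fay, Gus, Nia, Uma, Wes, Ava, Eli, Pia, Jae]
Visit Bo; enqueue Vic → queue [Fay, Gus, Nia, Uma, Wes, Ava, Eli, Pia, Jae, Vic]
Visit Fay; enqueue Ivy → queue [Gus, Nia, Uma, Wes, Ava, Eli, Pia, Jae, Vic, Ivy]
Visit Gus → queue [Nia, Uma, Wes, Ava, Eli, Pia, Jae, Vic, Ivy]
Visit Nia → queue [Uma, Wes, Ava, Eli, Pia, Jae, Vic, Ivy]
Visit Uma → queue [Wes, Ava, Eli, Pia, Jae, Vic, Ivy]
Visit Wes; enqueue Ada → queue [Ava, Eli, Pia, Jae, Vic, Ivy, Ada]
Visit Ava → queue [Eli, Pia, Jae, Vic, Ivy, Ada]
Visit Eli → queue [Pia, Jae, Vic, Ivy, Ada]
Visit Pia → queue [Jae, Vic, Ivy, Ada]
Visit Jae → queue [Vic, Ivy, Ada]
Visit Vic → queue [Ivy, Ada]
Visit Ivy → queue [Ada]
Visit Ada → queue []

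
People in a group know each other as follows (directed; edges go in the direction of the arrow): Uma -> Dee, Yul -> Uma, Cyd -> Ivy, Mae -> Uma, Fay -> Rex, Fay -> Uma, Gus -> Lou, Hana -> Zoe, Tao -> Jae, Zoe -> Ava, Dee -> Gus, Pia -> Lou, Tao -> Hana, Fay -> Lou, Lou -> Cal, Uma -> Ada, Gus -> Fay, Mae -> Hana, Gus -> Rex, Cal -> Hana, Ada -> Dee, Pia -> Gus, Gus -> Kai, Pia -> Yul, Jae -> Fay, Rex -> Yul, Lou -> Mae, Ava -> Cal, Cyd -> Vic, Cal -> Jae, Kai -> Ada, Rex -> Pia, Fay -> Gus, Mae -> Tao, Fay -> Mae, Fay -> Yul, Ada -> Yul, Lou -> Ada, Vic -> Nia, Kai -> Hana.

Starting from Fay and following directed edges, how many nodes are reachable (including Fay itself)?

17

BFS from Fay visits: Fay, Yul, Uma, Rex, Mae, Lou, Gus, Dee, Ada, Pia, Tao, Hana, Cal, Kai, Jae, Zoe, Ava
Reachable nodes: 17 of 21 total.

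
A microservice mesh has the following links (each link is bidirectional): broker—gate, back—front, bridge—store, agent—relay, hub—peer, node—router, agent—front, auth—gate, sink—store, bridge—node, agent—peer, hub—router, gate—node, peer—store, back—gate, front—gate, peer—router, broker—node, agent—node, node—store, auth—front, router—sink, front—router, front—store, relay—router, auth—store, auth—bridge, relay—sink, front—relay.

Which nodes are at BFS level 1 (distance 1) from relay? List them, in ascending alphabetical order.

agent, front, router, sink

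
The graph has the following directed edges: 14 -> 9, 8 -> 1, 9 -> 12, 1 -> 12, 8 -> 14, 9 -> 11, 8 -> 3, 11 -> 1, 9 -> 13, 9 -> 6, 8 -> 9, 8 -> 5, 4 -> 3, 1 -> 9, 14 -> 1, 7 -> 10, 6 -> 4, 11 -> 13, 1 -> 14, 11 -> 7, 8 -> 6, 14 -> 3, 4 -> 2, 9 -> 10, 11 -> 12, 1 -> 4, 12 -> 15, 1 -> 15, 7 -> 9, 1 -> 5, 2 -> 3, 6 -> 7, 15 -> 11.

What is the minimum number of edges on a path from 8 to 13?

Level 0: 8
Level 1: 1, 3, 5, 6, 9, 14
Level 2: 4, 7, 10, 11, 12, 13, 15
Level 3: 2
13 first appears at level 2.

2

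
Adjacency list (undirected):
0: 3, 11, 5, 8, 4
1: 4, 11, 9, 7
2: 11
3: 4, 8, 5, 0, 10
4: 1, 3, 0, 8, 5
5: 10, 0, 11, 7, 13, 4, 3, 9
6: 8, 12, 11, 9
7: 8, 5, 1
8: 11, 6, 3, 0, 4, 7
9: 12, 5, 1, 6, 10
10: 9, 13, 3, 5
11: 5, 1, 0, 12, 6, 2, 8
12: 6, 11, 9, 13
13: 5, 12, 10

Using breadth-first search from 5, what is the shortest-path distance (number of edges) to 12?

2

Level 0: 5
Level 1: 0, 3, 4, 7, 9, 10, 11, 13
Level 2: 1, 2, 6, 8, 12
12 first appears at level 2.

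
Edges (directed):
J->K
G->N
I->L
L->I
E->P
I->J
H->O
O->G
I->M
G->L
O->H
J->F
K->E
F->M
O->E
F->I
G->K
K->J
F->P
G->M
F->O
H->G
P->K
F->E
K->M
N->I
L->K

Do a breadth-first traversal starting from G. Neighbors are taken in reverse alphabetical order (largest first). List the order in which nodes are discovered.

Visit G; enqueue N, M, L, K → queue [N, M, L, K]
Visit N; enqueue I → queue [M, L, K, I]
Visit M → queue [L, K, I]
Visit L → queue [K, I]
Visit K; enqueue J, E → queue [I, J, E]
Visit I → queue [J, E]
Visit J; enqueue F → queue [E, F]
Visit E; enqueue P → queue [F, P]
Visit F; enqueue O → queue [P, O]
Visit P → queue [O]
Visit O; enqueue H → queue [H]
Visit H → queue []

G → N → M → L → K → I → J → E → F → P → O → H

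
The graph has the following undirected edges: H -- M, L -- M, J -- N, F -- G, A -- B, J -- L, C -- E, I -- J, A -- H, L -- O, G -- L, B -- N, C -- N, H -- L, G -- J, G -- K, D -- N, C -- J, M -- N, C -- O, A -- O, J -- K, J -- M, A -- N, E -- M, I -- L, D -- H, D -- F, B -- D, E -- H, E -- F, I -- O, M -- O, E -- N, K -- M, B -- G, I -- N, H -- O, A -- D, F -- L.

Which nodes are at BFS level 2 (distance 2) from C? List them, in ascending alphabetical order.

A, B, D, F, G, H, I, K, L, M

Level 0: C
Level 1: E, J, N, O
Level 2: A, B, D, F, G, H, I, K, L, M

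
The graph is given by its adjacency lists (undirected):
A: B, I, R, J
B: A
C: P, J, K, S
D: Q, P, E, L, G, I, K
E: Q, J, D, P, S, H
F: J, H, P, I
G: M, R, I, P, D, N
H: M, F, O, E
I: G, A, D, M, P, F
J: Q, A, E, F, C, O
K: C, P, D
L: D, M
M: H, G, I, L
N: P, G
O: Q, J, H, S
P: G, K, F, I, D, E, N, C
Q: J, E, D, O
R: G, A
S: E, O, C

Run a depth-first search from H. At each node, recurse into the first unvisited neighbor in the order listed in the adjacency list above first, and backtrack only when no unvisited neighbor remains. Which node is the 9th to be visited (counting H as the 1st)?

Visit H
H → M
M → G
G → R
R → A
A → B
A → I
I → D
D → Q
Q → J
J → E
E → P
P → K
K → C
C → S
S → O
P → F
P → N
D → L

Visit order: H, M, G, R, A, B, I, D, Q, J, E, P, K, C, S, O, F, N, L

Q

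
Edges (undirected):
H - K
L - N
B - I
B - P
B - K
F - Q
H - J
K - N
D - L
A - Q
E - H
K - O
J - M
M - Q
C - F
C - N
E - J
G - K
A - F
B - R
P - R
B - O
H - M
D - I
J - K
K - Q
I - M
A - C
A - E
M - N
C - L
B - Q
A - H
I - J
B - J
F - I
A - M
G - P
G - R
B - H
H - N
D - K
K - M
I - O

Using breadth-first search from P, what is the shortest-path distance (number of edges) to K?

2

Level 0: P
Level 1: B, G, R
Level 2: H, I, J, K, O, Q
Level 3: A, D, E, F, M, N
Level 4: C, L
K first appears at level 2.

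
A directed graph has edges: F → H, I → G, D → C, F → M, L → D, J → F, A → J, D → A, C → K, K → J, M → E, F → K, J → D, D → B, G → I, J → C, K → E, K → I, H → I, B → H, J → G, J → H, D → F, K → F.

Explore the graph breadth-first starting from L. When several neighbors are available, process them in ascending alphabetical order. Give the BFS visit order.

L -> D -> A -> B -> C -> F -> J -> H -> K -> M -> G -> I -> E

Visit L; enqueue D → queue [D]
Visit D; enqueue A, B, C, F → queue [A, B, C, F]
Visit A; enqueue J → queue [B, C, F, J]
Visit B; enqueue H → queue [C, F, J, H]
Visit C; enqueue K → queue [F, J, H, K]
Visit F; enqueue M → queue [J, H, K, M]
Visit J; enqueue G → queue [H, K, M, G]
Visit H; enqueue I → queue [K, M, G, I]
Visit K; enqueue E → queue [M, G, I, E]
Visit M → queue [G, I, E]
Visit G → queue [I, E]
Visit I → queue [E]
Visit E → queue []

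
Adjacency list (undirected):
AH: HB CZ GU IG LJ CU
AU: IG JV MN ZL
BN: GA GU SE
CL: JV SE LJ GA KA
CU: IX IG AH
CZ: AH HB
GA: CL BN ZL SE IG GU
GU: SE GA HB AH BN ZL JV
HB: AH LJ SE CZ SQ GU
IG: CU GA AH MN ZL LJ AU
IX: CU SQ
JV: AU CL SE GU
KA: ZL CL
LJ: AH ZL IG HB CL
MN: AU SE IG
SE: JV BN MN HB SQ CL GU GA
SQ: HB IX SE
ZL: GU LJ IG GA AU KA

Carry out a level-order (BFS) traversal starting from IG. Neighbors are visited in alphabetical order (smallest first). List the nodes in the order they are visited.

IG → AH → AU → CU → GA → LJ → MN → ZL → CZ → GU → HB → JV → IX → BN → CL → SE → KA → SQ

Visit IG; enqueue AH, AU, CU, GA, LJ, MN, ZL → queue [AH, AU, CU, GA, LJ, MN, ZL]
Visit AH; enqueue CZ, GU, HB → queue [AU, CU, GA, LJ, MN, ZL, CZ, GU, HB]
Visit AU; enqueue JV → queue [CU, GA, LJ, MN, ZL, CZ, GU, HB, JV]
Visit CU; enqueue IX → queue [GA, LJ, MN, ZL, CZ, GU, HB, JV, IX]
Visit GA; enqueue BN, CL, SE → queue [LJ, MN, ZL, CZ, GU, HB, JV, IX, BN, CL, SE]
Visit LJ → queue [MN, ZL, CZ, GU, HB, JV, IX, BN, CL, SE]
Visit MN → queue [ZL, CZ, GU, HB, JV, IX, BN, CL, SE]
Visit ZL; enqueue KA → queue [CZ, GU, HB, JV, IX, BN, CL, SE, KA]
Visit CZ → queue [GU, HB, JV, IX, BN, CL, SE, KA]
Visit GU → queue [HB, JV, IX, BN, CL, SE, KA]
Visit HB; enqueue SQ → queue [JV, IX, BN, CL, SE, KA, SQ]
Visit JV → queue [IX, BN, CL, SE, KA, SQ]
Visit IX → queue [BN, CL, SE, KA, SQ]
Visit BN → queue [CL, SE, KA, SQ]
Visit CL → queue [SE, KA, SQ]
Visit SE → queue [KA, SQ]
Visit KA → queue [SQ]
Visit SQ → queue []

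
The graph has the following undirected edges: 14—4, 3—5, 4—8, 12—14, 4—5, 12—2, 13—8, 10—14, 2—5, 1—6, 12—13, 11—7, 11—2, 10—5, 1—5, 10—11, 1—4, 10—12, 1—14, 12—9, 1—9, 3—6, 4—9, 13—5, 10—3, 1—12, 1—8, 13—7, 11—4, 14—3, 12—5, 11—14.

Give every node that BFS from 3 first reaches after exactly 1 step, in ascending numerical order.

5, 6, 10, 14

Level 0: 3
Level 1: 5, 6, 10, 14
Level 2: 1, 2, 4, 11, 12, 13
Level 3: 7, 8, 9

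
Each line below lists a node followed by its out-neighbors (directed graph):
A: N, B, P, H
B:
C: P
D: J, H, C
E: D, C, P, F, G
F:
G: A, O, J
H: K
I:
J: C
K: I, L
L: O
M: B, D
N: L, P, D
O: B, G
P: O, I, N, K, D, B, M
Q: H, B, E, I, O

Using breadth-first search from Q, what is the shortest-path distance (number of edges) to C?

Level 0: Q
Level 1: B, E, H, I, O
Level 2: C, D, F, G, K, P
Level 3: A, J, L, M, N
C first appears at level 2.

2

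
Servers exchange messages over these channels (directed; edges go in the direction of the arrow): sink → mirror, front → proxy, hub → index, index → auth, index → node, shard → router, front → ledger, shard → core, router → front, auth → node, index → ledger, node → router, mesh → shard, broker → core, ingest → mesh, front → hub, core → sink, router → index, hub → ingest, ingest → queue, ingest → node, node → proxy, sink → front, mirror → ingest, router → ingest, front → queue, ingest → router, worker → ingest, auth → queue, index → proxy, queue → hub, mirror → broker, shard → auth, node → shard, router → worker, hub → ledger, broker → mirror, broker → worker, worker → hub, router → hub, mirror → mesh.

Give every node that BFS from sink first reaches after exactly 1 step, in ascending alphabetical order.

front, mirror

Level 0: sink
Level 1: front, mirror
Level 2: broker, hub, ingest, ledger, mesh, proxy, queue
Level 3: core, index, node, router, shard, worker
Level 4: auth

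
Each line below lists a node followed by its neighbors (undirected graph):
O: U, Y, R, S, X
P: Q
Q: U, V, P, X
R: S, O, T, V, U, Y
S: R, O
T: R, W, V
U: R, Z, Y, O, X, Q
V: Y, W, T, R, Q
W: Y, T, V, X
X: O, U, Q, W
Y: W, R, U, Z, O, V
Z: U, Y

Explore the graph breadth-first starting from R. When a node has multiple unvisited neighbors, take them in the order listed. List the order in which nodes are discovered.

Visit R; enqueue S, O, T, V, U, Y → queue [S, O, T, V, U, Y]
Visit S → queue [O, T, V, U, Y]
Visit O; enqueue X → queue [T, V, U, Y, X]
Visit T; enqueue W → queue [V, U, Y, X, W]
Visit V; enqueue Q → queue [U, Y, X, W, Q]
Visit U; enqueue Z → queue [Y, X, W, Q, Z]
Visit Y → queue [X, W, Q, Z]
Visit X → queue [W, Q, Z]
Visit W → queue [Q, Z]
Visit Q; enqueue P → queue [Z, P]
Visit Z → queue [P]
Visit P → queue []

R S O T V U Y X W Q Z P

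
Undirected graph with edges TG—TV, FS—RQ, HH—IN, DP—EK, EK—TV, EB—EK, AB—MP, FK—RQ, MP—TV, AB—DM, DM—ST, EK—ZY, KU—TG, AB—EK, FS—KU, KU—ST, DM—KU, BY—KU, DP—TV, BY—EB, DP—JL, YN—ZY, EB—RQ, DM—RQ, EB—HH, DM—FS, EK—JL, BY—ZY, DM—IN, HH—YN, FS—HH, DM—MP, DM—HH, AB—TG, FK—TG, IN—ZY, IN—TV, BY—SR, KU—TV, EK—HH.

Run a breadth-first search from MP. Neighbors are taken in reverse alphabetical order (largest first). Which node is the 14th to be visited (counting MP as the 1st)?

FK

Visit MP; enqueue TV, DM, AB → queue [TV, DM, AB]
Visit TV; enqueue TG, KU, IN, EK, DP → queue [DM, AB, TG, KU, IN, EK, DP]
Visit DM; enqueue ST, RQ, HH, FS → queue [AB, TG, KU, IN, EK, DP, ST, RQ, HH, FS]
Visit AB → queue [TG, KU, IN, EK, DP, ST, RQ, HH, FS]
Visit TG; enqueue FK → queue [KU, IN, EK, DP, ST, RQ, HH, FS, FK]
Visit KU; enqueue BY → queue [IN, EK, DP, ST, RQ, HH, FS, FK, BY]
Visit IN; enqueue ZY → queue [EK, DP, ST, RQ, HH, FS, FK, BY, ZY]
Visit EK; enqueue JL, EB → queue [DP, ST, RQ, HH, FS, FK, BY, ZY, JL, EB]
Visit DP → queue [ST, RQ, HH, FS, FK, BY, ZY, JL, EB]
Visit ST → queue [RQ, HH, FS, FK, BY, ZY, JL, EB]
Visit RQ → queue [HH, FS, FK, BY, ZY, JL, EB]
Visit HH; enqueue YN → queue [FS, FK, BY, ZY, JL, EB, YN]
Visit FS → queue [FK, BY, ZY, JL, EB, YN]
Visit FK → queue [BY, ZY, JL, EB, YN]
Visit BY; enqueue SR → queue [ZY, JL, EB, YN, SR]
Visit ZY → queue [JL, EB, YN, SR]
Visit JL → queue [EB, YN, SR]
Visit EB → queue [YN, SR]
Visit YN → queue [SR]
Visit SR → queue []

Visit order: MP, TV, DM, AB, TG, KU, IN, EK, DP, ST, RQ, HH, FS, FK, BY, ZY, JL, EB, YN, SR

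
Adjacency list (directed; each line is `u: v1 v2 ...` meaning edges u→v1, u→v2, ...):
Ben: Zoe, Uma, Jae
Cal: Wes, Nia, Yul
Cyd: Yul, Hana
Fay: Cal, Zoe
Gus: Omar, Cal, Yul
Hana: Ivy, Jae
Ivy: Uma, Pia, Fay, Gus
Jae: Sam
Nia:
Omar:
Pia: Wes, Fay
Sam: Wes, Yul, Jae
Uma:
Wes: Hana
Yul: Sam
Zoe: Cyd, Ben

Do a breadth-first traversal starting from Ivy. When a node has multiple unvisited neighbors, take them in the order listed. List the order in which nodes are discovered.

Visit Ivy; enqueue Uma, Pia, Fay, Gus → queue [Uma, Pia, Fay, Gus]
Visit Uma → queue [Pia, Fay, Gus]
Visit Pia; enqueue Wes → queue [Fay, Gus, Wes]
Visit Fay; enqueue Cal, Zoe → queue [Gus, Wes, Cal, Zoe]
Visit Gus; enqueue Omar, Yul → queue [Wes, Cal, Zoe, Omar, Yul]
Visit Wes; enqueue Hana → queue [Cal, Zoe, Omar, Yul, Hana]
Visit Cal; enqueue Nia → queue [Zoe, Omar, Yul, Hana, Nia]
Visit Zoe; enqueue Cyd, Ben → queue [Omar, Yul, Hana, Nia, Cyd, Ben]
Visit Omar → queue [Yul, Hana, Nia, Cyd, Ben]
Visit Yul; enqueue Sam → queue [Hana, Nia, Cyd, Ben, Sam]
Visit Hana; enqueue Jae → queue [Nia, Cyd, Ben, Sam, Jae]
Visit Nia → queue [Cyd, Ben, Sam, Jae]
Visit Cyd → queue [Ben, Sam, Jae]
Visit Ben → queue [Sam, Jae]
Visit Sam → queue [Jae]
Visit Jae → queue []

Ivy, Uma, Pia, Fay, Gus, Wes, Cal, Zoe, Omar, Yul, Hana, Nia, Cyd, Ben, Sam, Jae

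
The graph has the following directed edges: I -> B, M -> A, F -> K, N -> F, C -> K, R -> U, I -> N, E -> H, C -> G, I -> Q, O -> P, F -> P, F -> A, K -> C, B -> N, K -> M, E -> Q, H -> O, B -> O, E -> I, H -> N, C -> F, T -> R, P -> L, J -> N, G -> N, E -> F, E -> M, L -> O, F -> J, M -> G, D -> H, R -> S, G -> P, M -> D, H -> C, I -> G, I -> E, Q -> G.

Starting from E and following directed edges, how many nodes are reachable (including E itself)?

BFS from E visits: E, F, H, I, M, Q, A, J, K, P, C, N, O, B, G, D, L
Reachable nodes: 17 of 21 total.

17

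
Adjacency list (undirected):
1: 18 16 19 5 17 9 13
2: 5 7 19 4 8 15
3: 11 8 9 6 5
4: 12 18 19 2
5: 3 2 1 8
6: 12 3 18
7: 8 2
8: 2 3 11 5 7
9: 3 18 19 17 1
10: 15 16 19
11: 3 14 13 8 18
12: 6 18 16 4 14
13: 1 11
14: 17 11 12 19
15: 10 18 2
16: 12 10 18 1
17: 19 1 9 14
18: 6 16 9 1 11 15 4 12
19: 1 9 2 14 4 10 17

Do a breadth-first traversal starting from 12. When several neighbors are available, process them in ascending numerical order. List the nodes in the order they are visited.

Visit 12; enqueue 4, 6, 14, 16, 18 → queue [4, 6, 14, 16, 18]
Visit 4; enqueue 2, 19 → queue [6, 14, 16, 18, 2, 19]
Visit 6; enqueue 3 → queue [14, 16, 18, 2, 19, 3]
Visit 14; enqueue 11, 17 → queue [16, 18, 2, 19, 3, 11, 17]
Visit 16; enqueue 1, 10 → queue [18, 2, 19, 3, 11, 17, 1, 10]
Visit 18; enqueue 9, 15 → queue [2, 19, 3, 11, 17, 1, 10, 9, 15]
Visit 2; enqueue 5, 7, 8 → queue [19, 3, 11, 17, 1, 10, 9, 15, 5, 7, 8]
Visit 19 → queue [3, 11, 17, 1, 10, 9, 15, 5, 7, 8]
Visit 3 → queue [11, 17, 1, 10, 9, 15, 5, 7, 8]
Visit 11; enqueue 13 → queue [17, 1, 10, 9, 15, 5, 7, 8, 13]
Visit 17 → queue [1, 10, 9, 15, 5, 7, 8, 13]
Visit 1 → queue [10, 9, 15, 5, 7, 8, 13]
Visit 10 → queue [9, 15, 5, 7, 8, 13]
Visit 9 → queue [15, 5, 7, 8, 13]
Visit 15 → queue [5, 7, 8, 13]
Visit 5 → queue [7, 8, 13]
Visit 7 → queue [8, 13]
Visit 8 → queue [13]
Visit 13 → queue []

12 → 4 → 6 → 14 → 16 → 18 → 2 → 19 → 3 → 11 → 17 → 1 → 10 → 9 → 15 → 5 → 7 → 8 → 13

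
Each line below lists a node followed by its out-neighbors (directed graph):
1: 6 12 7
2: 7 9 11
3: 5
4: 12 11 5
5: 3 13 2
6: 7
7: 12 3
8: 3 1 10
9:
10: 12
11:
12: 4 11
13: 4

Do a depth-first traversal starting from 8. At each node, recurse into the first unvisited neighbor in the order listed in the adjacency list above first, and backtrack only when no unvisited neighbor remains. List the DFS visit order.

8 → 3 → 5 → 13 → 4 → 12 → 11 → 2 → 7 → 9 → 1 → 6 → 10

Visit 8
8 → 3
3 → 5
5 → 13
13 → 4
4 → 12
12 → 11
5 → 2
2 → 7
2 → 9
8 → 1
1 → 6
8 → 10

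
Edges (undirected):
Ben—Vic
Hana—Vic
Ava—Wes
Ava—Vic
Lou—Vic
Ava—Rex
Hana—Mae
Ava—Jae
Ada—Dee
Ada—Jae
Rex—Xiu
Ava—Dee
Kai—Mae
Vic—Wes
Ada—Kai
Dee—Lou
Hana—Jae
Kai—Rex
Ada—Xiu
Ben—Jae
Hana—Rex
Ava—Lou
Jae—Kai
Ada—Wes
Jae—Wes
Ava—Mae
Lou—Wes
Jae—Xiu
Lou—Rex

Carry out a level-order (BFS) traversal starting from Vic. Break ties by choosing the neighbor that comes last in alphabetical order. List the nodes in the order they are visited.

Visit Vic; enqueue Wes, Lou, Hana, Ben, Ava → queue [Wes, Lou, Hana, Ben, Ava]
Visit Wes; enqueue Jae, Ada → queue [Lou, Hana, Ben, Ava, Jae, Ada]
Visit Lou; enqueue Rex, Dee → queue [Hana, Ben, Ava, Jae, Ada, Rex, Dee]
Visit Hana; enqueue Mae → queue [Ben, Ava, Jae, Ada, Rex, Dee, Mae]
Visit Ben → queue [Ava, Jae, Ada, Rex, Dee, Mae]
Visit Ava → queue [Jae, Ada, Rex, Dee, Mae]
Visit Jae; enqueue Xiu, Kai → queue [Ada, Rex, Dee, Mae, Xiu, Kai]
Visit Ada → queue [Rex, Dee, Mae, Xiu, Kai]
Visit Rex → queue [Dee, Mae, Xiu, Kai]
Visit Dee → queue [Mae, Xiu, Kai]
Visit Mae → queue [Xiu, Kai]
Visit Xiu → queue [Kai]
Visit Kai → queue []

Vic -> Wes -> Lou -> Hana -> Ben -> Ava -> Jae -> Ada -> Rex -> Dee -> Mae -> Xiu -> Kai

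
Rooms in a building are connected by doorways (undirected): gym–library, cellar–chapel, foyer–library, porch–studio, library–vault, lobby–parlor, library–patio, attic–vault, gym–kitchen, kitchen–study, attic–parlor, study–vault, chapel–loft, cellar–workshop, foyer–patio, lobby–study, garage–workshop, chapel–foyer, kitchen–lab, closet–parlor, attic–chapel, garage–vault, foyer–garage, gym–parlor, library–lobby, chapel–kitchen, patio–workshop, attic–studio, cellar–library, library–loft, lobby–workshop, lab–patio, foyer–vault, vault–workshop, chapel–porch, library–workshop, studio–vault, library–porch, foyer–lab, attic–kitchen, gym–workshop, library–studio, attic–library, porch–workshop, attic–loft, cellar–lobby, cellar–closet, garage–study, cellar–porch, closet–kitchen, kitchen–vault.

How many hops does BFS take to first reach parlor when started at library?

2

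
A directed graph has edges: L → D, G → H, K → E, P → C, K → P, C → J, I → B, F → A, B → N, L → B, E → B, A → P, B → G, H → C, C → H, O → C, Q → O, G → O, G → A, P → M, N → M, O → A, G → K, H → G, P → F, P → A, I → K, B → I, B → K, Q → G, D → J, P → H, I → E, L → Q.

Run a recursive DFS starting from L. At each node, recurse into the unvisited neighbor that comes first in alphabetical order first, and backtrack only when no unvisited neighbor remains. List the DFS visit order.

L, B, G, A, P, C, H, J, F, M, K, E, O, I, N, D, Q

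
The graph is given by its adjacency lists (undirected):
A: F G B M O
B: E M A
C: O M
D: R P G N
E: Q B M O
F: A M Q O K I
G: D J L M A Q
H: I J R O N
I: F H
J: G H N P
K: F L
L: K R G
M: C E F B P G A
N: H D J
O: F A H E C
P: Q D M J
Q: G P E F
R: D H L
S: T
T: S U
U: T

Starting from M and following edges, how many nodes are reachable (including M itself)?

18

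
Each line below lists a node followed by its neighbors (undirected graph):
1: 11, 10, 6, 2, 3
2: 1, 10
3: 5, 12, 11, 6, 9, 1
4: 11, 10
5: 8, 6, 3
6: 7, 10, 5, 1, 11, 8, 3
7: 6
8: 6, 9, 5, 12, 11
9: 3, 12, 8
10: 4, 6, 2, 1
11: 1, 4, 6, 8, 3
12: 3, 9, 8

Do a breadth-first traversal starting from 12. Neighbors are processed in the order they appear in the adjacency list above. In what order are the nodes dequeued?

12, 3, 9, 8, 5, 11, 6, 1, 4, 7, 10, 2

Visit 12; enqueue 3, 9, 8 → queue [3, 9, 8]
Visit 3; enqueue 5, 11, 6, 1 → queue [9, 8, 5, 11, 6, 1]
Visit 9 → queue [8, 5, 11, 6, 1]
Visit 8 → queue [5, 11, 6, 1]
Visit 5 → queue [11, 6, 1]
Visit 11; enqueue 4 → queue [6, 1, 4]
Visit 6; enqueue 7, 10 → queue [1, 4, 7, 10]
Visit 1; enqueue 2 → queue [4, 7, 10, 2]
Visit 4 → queue [7, 10, 2]
Visit 7 → queue [10, 2]
Visit 10 → queue [2]
Visit 2 → queue []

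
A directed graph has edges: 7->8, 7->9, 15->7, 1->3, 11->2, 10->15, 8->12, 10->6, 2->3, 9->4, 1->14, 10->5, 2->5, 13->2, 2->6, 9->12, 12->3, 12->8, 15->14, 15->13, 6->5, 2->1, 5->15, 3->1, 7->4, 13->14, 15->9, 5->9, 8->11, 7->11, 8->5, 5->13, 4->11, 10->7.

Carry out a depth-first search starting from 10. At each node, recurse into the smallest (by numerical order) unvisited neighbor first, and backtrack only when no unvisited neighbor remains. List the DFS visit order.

Visit 10
10 → 5
5 → 9
9 → 4
4 → 11
11 → 2
2 → 1
1 → 3
1 → 14
2 → 6
9 → 12
12 → 8
5 → 13
5 → 15
15 → 7

10 -> 5 -> 9 -> 4 -> 11 -> 2 -> 1 -> 3 -> 14 -> 6 -> 12 -> 8 -> 13 -> 15 -> 7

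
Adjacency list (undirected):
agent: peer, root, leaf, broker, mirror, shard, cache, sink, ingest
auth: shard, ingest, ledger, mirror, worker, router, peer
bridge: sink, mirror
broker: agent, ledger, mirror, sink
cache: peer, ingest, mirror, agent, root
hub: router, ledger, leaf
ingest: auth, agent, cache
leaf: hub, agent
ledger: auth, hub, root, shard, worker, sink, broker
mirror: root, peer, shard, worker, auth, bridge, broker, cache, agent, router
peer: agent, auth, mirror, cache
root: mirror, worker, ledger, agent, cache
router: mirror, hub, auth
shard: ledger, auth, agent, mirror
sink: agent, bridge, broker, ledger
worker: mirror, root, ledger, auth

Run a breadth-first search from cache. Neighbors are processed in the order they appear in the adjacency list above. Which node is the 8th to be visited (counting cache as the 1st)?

Visit cache; enqueue peer, ingest, mirror, agent, root → queue [peer, ingest, mirror, agent, root]
Visit peer; enqueue auth → queue [ingest, mirror, agent, root, auth]
Visit ingest → queue [mirror, agent, root, auth]
Visit mirror; enqueue shard, worker, bridge, broker, router → queue [agent, root, auth, shard, worker, bridge, broker, router]
Visit agent; enqueue leaf, sink → queue [root, auth, shard, worker, bridge, broker, router, leaf, sink]
Visit root; enqueue ledger → queue [auth, shard, worker, bridge, broker, router, leaf, sink, ledger]
Visit auth → queue [shard, worker, bridge, broker, router, leaf, sink, ledger]
Visit shard → queue [worker, bridge, broker, router, leaf, sink, ledger]
Visit worker → queue [bridge, broker, router, leaf, sink, ledger]
Visit bridge → queue [broker, router, leaf, sink, ledger]
Visit broker → queue [router, leaf, sink, ledger]
Visit router; enqueue hub → queue [leaf, sink, ledger, hub]
Visit leaf → queue [sink, ledger, hub]
Visit sink → queue [ledger, hub]
Visit ledger → queue [hub]
Visit hub → queue []

Visit order: cache, peer, ingest, mirror, agent, root, auth, shard, worker, bridge, broker, router, leaf, sink, ledger, hub

shard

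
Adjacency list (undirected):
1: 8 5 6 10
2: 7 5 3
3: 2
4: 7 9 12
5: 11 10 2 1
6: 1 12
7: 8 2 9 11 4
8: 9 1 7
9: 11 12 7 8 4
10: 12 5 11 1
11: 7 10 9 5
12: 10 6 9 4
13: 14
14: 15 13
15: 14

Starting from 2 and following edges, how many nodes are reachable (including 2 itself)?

BFS from 2 visits: 2, 7, 5, 3, 8, 9, 11, 4, 10, 1, 12, 6
Reachable nodes: 12 of 15 total.

12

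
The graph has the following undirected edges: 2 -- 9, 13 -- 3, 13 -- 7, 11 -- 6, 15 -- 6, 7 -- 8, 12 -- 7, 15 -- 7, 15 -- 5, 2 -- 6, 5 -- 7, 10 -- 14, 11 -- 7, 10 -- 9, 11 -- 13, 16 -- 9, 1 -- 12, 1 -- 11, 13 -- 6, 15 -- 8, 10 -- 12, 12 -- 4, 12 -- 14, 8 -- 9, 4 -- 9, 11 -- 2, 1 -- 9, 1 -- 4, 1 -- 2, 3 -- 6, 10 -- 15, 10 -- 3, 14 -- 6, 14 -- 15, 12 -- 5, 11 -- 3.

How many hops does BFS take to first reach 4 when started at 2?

2

Level 0: 2
Level 1: 1, 6, 9, 11
Level 2: 3, 4, 7, 8, 10, 12, 13, 14, 15, 16
Level 3: 5
4 first appears at level 2.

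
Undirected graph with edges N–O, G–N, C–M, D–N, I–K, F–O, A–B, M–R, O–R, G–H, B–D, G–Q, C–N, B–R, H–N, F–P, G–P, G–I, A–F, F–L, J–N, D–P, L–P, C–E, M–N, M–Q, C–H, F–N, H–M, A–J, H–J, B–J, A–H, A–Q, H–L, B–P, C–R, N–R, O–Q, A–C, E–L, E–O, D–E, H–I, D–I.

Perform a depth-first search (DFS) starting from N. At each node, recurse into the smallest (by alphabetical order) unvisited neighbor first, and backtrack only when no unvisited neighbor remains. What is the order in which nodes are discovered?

N, C, A, B, D, E, L, F, O, Q, G, H, I, K, J, M, R, P

Visit N
N → C
C → A
A → B
B → D
D → E
E → L
L → F
F → O
O → Q
Q → G
G → H
H → I
I → K
H → J
H → M
M → R
G → P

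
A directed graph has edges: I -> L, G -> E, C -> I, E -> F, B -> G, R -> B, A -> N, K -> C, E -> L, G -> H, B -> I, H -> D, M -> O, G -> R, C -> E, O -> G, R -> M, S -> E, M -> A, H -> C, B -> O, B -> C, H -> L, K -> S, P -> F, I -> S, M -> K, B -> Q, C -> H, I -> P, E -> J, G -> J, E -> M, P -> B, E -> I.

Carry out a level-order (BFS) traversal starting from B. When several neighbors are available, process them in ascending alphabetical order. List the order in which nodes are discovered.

Visit B; enqueue C, G, I, O, Q → queue [C, G, I, O, Q]
Visit C; enqueue E, H → queue [G, I, O, Q, E, H]
Visit G; enqueue J, R → queue [I, O, Q, E, H, J, R]
Visit I; enqueue L, P, S → queue [O, Q, E, H, J, R, L, P, S]
Visit O → queue [Q, E, H, J, R, L, P, S]
Visit Q → queue [E, H, J, R, L, P, S]
Visit E; enqueue F, M → queue [H, J, R, L, P, S, F, M]
Visit H; enqueue D → queue [J, R, L, P, S, F, M, D]
Visit J → queue [R, L, P, S, F, M, D]
Visit R → queue [L, P, S, F, M, D]
Visit L → queue [P, S, F, M, D]
Visit P → queue [S, F, M, D]
Visit S → queue [F, M, D]
Visit F → queue [M, D]
Visit M; enqueue A, K → queue [D, A, K]
Visit D → queue [A, K]
Visit A; enqueue N → queue [K, N]
Visit K → queue [N]
Visit N → queue []

B → C → G → I → O → Q → E → H → J → R → L → P → S → F → M → D → A → K → N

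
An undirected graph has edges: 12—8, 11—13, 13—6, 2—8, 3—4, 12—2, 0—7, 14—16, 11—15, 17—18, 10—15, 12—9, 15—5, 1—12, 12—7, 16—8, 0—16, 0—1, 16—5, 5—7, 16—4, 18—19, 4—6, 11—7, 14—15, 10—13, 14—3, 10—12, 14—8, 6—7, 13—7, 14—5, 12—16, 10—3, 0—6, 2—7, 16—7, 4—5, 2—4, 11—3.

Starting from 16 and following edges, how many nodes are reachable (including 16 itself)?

17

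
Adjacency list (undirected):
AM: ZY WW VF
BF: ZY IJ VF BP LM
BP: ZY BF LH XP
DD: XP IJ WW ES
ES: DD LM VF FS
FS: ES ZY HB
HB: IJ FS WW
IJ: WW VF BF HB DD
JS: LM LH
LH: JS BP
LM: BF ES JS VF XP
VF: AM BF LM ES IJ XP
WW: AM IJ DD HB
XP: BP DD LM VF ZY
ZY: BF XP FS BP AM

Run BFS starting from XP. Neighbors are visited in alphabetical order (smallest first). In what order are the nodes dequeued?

XP, BP, DD, LM, VF, ZY, BF, LH, ES, IJ, WW, JS, AM, FS, HB

Visit XP; enqueue BP, DD, LM, VF, ZY → queue [BP, DD, LM, VF, ZY]
Visit BP; enqueue BF, LH → queue [DD, LM, VF, ZY, BF, LH]
Visit DD; enqueue ES, IJ, WW → queue [LM, VF, ZY, BF, LH, ES, IJ, WW]
Visit LM; enqueue JS → queue [VF, ZY, BF, LH, ES, IJ, WW, JS]
Visit VF; enqueue AM → queue [ZY, BF, LH, ES, IJ, WW, JS, AM]
Visit ZY; enqueue FS → queue [BF, LH, ES, IJ, WW, JS, AM, FS]
Visit BF → queue [LH, ES, IJ, WW, JS, AM, FS]
Visit LH → queue [ES, IJ, WW, JS, AM, FS]
Visit ES → queue [IJ, WW, JS, AM, FS]
Visit IJ; enqueue HB → queue [WW, JS, AM, FS, HB]
Visit WW → queue [JS, AM, FS, HB]
Visit JS → queue [AM, FS, HB]
Visit AM → queue [FS, HB]
Visit FS → queue [HB]
Visit HB → queue []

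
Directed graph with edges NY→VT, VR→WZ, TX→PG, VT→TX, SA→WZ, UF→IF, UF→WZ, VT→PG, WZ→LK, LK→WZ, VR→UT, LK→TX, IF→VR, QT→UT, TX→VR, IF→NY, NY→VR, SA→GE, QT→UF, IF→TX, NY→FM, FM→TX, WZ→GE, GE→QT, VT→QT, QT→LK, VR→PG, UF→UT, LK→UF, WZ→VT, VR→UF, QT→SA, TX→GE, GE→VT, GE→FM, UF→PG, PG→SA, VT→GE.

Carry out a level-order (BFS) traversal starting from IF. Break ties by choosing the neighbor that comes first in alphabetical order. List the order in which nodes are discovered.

Visit IF; enqueue NY, TX, VR → queue [NY, TX, VR]
Visit NY; enqueue FM, VT → queue [TX, VR, FM, VT]
Visit TX; enqueue GE, PG → queue [VR, FM, VT, GE, PG]
Visit VR; enqueue UF, UT, WZ → queue [FM, VT, GE, PG, UF, UT, WZ]
Visit FM → queue [VT, GE, PG, UF, UT, WZ]
Visit VT; enqueue QT → queue [GE, PG, UF, UT, WZ, QT]
Visit GE → queue [PG, UF, UT, WZ, QT]
Visit PG; enqueue SA → queue [UF, UT, WZ, QT, SA]
Visit UF → queue [UT, WZ, QT, SA]
Visit UT → queue [WZ, QT, SA]
Visit WZ; enqueue LK → queue [QT, SA, LK]
Visit QT → queue [SA, LK]
Visit SA → queue [LK]
Visit LK → queue []

IF, NY, TX, VR, FM, VT, GE, PG, UF, UT, WZ, QT, SA, LK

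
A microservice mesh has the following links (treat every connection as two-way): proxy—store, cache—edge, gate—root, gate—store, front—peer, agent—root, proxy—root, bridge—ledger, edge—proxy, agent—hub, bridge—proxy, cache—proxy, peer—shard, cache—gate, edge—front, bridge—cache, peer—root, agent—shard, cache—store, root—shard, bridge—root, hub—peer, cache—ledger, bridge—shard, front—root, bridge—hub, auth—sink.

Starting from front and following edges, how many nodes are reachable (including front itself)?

BFS from front visits: front, edge, peer, root, cache, proxy, hub, shard, agent, bridge, gate, ledger, store
Reachable nodes: 13 of 15 total.

13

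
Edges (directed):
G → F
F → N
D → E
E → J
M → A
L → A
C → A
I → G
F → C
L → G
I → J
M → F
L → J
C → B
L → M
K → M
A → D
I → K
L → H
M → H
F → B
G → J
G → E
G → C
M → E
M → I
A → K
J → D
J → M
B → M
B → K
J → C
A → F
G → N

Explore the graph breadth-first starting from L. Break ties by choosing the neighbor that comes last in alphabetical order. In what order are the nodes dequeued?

Visit L; enqueue M, J, H, G, A → queue [M, J, H, G, A]
Visit M; enqueue I, F, E → queue [J, H, G, A, I, F, E]
Visit J; enqueue D, C → queue [H, G, A, I, F, E, D, C]
Visit H → queue [G, A, I, F, E, D, C]
Visit G; enqueue N → queue [A, I, F, E, D, C, N]
Visit A; enqueue K → queue [I, F, E, D, C, N, K]
Visit I → queue [F, E, D, C, N, K]
Visit F; enqueue B → queue [E, D, C, N, K, B]
Visit E → queue [D, C, N, K, B]
Visit D → queue [C, N, K, B]
Visit C → queue [N, K, B]
Visit N → queue [K, B]
Visit K → queue [B]
Visit B → queue []

L M J H G A I F E D C N K B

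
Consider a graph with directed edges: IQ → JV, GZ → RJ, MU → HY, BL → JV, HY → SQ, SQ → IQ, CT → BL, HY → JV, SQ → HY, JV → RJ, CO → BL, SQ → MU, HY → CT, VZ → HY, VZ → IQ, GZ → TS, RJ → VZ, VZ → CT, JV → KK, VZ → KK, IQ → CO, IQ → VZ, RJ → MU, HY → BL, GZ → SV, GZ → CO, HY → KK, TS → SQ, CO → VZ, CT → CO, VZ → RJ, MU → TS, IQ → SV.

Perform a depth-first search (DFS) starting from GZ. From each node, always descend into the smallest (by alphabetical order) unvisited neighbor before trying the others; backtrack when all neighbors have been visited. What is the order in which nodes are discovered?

Visit GZ
GZ → CO
CO → BL
BL → JV
JV → KK
JV → RJ
RJ → MU
MU → HY
HY → CT
HY → SQ
SQ → IQ
IQ → SV
IQ → VZ
MU → TS

GZ CO BL JV KK RJ MU HY CT SQ IQ SV VZ TS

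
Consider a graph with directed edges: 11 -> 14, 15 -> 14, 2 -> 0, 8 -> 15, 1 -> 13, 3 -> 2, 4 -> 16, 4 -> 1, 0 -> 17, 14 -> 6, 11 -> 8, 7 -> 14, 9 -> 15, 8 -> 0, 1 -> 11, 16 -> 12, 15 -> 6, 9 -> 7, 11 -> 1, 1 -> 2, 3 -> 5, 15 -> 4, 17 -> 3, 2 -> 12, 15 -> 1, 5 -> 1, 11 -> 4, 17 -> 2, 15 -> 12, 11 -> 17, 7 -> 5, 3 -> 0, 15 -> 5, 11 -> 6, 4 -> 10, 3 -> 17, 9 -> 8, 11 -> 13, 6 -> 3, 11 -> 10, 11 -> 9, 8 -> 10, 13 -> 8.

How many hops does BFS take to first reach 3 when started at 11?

2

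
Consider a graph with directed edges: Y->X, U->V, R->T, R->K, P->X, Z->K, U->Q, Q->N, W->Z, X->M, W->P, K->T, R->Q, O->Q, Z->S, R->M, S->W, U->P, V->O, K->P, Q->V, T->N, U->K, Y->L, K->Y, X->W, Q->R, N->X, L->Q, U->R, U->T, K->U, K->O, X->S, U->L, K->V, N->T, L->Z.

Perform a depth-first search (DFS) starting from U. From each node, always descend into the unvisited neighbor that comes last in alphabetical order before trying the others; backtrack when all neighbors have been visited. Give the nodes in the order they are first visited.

U V O Q R T N X W Z S K Y L P M

Visit U
U → V
V → O
O → Q
Q → R
R → T
T → N
N → X
X → W
W → Z
Z → S
Z → K
K → Y
Y → L
K → P
X → M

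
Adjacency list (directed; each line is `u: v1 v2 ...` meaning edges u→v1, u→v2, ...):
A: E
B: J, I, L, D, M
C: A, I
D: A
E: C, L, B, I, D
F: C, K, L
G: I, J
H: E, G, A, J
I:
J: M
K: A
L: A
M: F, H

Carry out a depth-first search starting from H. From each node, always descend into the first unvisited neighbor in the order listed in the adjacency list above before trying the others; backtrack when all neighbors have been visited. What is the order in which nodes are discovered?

Visit H
H → E
E → C
C → A
C → I
E → L
E → B
B → J
J → M
M → F
F → K
B → D
H → G

H, E, C, A, I, L, B, J, M, F, K, D, G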